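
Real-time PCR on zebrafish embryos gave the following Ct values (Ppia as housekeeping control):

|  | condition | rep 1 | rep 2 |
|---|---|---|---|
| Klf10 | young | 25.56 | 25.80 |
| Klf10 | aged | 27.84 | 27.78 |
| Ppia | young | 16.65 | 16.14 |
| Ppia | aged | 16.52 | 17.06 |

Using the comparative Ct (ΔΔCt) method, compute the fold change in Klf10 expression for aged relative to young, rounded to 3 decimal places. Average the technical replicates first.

Mean Ct: Klf10 young 25.680; Klf10 aged 27.810; Ppia young 16.395; Ppia aged 16.790
ΔCt(young) = 25.680 − 16.395 = 9.285
ΔCt(aged) = 27.810 − 16.790 = 11.020
ΔΔCt = 11.020 − 9.285 = 1.735
Fold change = 2^(−1.735) = 0.3004

0.300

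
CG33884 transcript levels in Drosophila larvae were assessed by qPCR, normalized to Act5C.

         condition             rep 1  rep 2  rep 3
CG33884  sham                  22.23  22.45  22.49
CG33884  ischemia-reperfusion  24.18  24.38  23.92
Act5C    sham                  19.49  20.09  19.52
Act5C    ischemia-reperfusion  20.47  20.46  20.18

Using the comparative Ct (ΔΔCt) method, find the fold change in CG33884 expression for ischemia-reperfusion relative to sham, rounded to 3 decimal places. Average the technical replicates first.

0.467

Mean Ct: CG33884 sham 22.390; CG33884 ischemia-reperfusion 24.160; Act5C sham 19.700; Act5C ischemia-reperfusion 20.370
ΔCt(sham) = 22.390 − 19.700 = 2.690
ΔCt(ischemia-reperfusion) = 24.160 − 20.370 = 3.790
ΔΔCt = 3.790 − 2.690 = 1.100
Fold change = 2^(−1.100) = 0.4665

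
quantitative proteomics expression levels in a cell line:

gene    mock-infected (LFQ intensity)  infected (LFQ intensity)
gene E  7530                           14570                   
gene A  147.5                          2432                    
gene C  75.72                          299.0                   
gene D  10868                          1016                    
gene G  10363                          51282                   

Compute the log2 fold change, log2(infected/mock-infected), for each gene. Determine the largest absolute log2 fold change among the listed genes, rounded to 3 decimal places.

4.043

log2(14570/7530) = 0.952  (gene E)
log2(2432/147.5) = 4.043  (gene A)
log2(299.0/75.72) = 1.981  (gene C)
log2(1016/10868) = -3.419  (gene D)
log2(51282/10363) = 2.307  (gene G)
The largest magnitude belongs to gene A.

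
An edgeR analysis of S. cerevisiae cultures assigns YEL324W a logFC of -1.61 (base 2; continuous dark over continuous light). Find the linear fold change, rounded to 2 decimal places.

Fold change = 2^(-1.61) = 0.328

0.33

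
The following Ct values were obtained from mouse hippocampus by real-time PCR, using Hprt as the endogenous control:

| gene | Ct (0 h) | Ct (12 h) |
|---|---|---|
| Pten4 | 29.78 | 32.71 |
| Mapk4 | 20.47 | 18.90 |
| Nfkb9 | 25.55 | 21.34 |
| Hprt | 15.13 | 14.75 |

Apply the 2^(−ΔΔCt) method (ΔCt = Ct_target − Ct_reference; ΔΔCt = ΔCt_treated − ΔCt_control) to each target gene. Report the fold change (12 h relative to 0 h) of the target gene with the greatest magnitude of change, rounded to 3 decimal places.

14.221

Pten4: ΔΔCt = (32.71−14.75) − (29.78−15.13) = 17.96 − 14.65 = 3.31; fold change = 2^-3.31 = 0.101
Mapk4: ΔΔCt = (18.90−14.75) − (20.47−15.13) = 4.15 − 5.34 = -1.19; fold change = 2^1.19 = 2.282
Nfkb9: ΔΔCt = (21.34−14.75) − (25.55−15.13) = 6.59 − 10.42 = -3.83; fold change = 2^3.83 = 14.221
Nfkb9 has the largest |ΔΔCt| = 3.83.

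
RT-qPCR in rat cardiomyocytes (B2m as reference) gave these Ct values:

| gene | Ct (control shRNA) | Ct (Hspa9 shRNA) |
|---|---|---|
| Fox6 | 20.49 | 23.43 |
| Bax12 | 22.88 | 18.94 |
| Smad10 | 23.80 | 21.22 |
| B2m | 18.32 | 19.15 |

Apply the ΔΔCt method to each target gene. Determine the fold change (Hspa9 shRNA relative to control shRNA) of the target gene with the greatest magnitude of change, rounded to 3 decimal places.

27.284

Fox6: ΔΔCt = (23.43−19.15) − (20.49−18.32) = 4.28 − 2.17 = 2.11; fold change = 2^-2.11 = 0.232
Bax12: ΔΔCt = (18.94−19.15) − (22.88−18.32) = -0.21 − 4.56 = -4.77; fold change = 2^4.77 = 27.284
Smad10: ΔΔCt = (21.22−19.15) − (23.80−18.32) = 2.07 − 5.48 = -3.41; fold change = 2^3.41 = 10.629
Bax12 has the largest |ΔΔCt| = 4.77.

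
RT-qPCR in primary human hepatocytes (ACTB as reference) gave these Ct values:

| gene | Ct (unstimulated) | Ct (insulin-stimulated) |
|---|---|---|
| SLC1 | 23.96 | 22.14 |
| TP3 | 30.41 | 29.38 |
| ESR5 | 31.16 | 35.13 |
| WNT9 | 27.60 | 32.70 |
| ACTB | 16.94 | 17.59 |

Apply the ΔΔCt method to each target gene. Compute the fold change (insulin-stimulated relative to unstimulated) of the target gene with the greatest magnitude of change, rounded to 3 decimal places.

0.046

SLC1: ΔΔCt = (22.14−17.59) − (23.96−16.94) = 4.55 − 7.02 = -2.47; fold change = 2^2.47 = 5.540
TP3: ΔΔCt = (29.38−17.59) − (30.41−16.94) = 11.79 − 13.47 = -1.68; fold change = 2^1.68 = 3.204
ESR5: ΔΔCt = (35.13−17.59) − (31.16−16.94) = 17.54 − 14.22 = 3.32; fold change = 2^-3.32 = 0.100
WNT9: ΔΔCt = (32.70−17.59) − (27.60−16.94) = 15.11 − 10.66 = 4.45; fold change = 2^-4.45 = 0.046
WNT9 has the largest |ΔΔCt| = 4.45.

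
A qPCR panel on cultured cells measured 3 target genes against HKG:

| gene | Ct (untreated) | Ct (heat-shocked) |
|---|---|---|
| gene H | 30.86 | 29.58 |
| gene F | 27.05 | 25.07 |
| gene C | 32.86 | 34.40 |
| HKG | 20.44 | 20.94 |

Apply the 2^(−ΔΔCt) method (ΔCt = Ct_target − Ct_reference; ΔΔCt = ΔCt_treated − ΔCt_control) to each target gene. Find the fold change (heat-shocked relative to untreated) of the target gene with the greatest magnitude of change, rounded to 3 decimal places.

gene H: ΔΔCt = (29.58−20.94) − (30.86−20.44) = 8.64 − 10.42 = -1.78; fold change = 2^1.78 = 3.434
gene F: ΔΔCt = (25.07−20.94) − (27.05−20.44) = 4.13 − 6.61 = -2.48; fold change = 2^2.48 = 5.579
gene C: ΔΔCt = (34.40−20.94) − (32.86−20.44) = 13.46 − 12.42 = 1.04; fold change = 2^-1.04 = 0.486
gene F has the largest |ΔΔCt| = 2.48.

5.579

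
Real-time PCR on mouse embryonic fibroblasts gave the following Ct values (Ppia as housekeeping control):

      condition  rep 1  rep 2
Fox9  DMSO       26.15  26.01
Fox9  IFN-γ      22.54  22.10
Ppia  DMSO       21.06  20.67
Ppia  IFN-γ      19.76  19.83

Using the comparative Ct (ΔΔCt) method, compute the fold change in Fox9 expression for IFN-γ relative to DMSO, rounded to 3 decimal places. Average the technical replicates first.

Mean Ct: Fox9 DMSO 26.080; Fox9 IFN-γ 22.320; Ppia DMSO 20.865; Ppia IFN-γ 19.795
ΔCt(DMSO) = 26.080 − 20.865 = 5.215
ΔCt(IFN-γ) = 22.320 − 19.795 = 2.525
ΔΔCt = 2.525 − 5.215 = -2.690
Fold change = 2^(−(-2.690)) = 2^2.690 = 6.4531

6.453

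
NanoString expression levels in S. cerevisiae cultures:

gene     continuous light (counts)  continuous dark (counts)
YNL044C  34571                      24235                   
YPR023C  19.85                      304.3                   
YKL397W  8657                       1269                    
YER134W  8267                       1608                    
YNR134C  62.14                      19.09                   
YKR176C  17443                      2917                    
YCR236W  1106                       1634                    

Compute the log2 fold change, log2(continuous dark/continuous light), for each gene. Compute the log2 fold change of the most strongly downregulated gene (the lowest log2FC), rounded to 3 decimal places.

-2.770

log2(24235/34571) = -0.512  (YNL044C)
log2(304.3/19.85) = 3.938  (YPR023C)
log2(1269/8657) = -2.770  (YKL397W)
log2(1608/8267) = -2.362  (YER134W)
log2(19.09/62.14) = -1.703  (YNR134C)
log2(2917/17443) = -2.580  (YKR176C)
log2(1634/1106) = 0.563  (YCR236W)
YKL397W is most strongly downregulated.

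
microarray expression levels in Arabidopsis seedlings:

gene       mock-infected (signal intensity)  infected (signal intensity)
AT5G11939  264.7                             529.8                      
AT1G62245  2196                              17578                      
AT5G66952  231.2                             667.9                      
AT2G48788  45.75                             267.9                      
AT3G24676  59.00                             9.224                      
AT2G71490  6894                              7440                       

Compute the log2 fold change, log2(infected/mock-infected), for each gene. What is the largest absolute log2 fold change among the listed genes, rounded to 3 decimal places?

log2(529.8/264.7) = 1.001  (AT5G11939)
log2(17578/2196) = 3.001  (AT1G62245)
log2(667.9/231.2) = 1.530  (AT5G66952)
log2(267.9/45.75) = 2.550  (AT2G48788)
log2(9.224/59.00) = -2.677  (AT3G24676)
log2(7440/6894) = 0.110  (AT2G71490)
The largest magnitude belongs to AT1G62245.

3.001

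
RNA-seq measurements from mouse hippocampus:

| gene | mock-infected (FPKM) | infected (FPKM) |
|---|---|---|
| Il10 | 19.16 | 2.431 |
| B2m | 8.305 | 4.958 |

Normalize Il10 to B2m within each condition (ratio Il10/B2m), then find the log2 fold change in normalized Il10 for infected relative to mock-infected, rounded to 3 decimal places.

-2.234

Il10/B2m (mock-infected) = 19.16 / 8.305 = 2.307
Il10/B2m (infected) = 2.431 / 4.958 = 0.49032
Fold change = 0.49032 / 2.307 = 0.2125
log2(0.2125) = -2.2343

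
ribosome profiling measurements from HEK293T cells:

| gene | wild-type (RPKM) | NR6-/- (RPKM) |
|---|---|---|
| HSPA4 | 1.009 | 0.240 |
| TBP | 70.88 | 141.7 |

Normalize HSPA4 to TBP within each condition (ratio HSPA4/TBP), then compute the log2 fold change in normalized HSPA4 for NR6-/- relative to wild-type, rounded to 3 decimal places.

-3.071

HSPA4/TBP (wild-type) = 1.009 / 70.88 = 0.014235
HSPA4/TBP (NR6-/-) = 0.240 / 141.7 = 0.0016937
Fold change = 0.0016937 / 0.014235 = 0.1190
log2(0.1190) = -3.0712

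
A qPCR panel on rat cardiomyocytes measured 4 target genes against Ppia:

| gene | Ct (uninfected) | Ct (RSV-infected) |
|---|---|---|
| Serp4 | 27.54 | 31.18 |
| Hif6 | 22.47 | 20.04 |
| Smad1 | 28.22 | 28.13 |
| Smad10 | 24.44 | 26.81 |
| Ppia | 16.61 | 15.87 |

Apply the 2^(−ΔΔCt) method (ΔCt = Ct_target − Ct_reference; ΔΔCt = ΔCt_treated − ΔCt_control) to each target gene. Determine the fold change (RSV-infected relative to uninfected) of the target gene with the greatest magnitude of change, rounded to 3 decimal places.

Serp4: ΔΔCt = (31.18−15.87) − (27.54−16.61) = 15.31 − 10.93 = 4.38; fold change = 2^-4.38 = 0.048
Hif6: ΔΔCt = (20.04−15.87) − (22.47−16.61) = 4.17 − 5.86 = -1.69; fold change = 2^1.69 = 3.227
Smad1: ΔΔCt = (28.13−15.87) − (28.22−16.61) = 12.26 − 11.61 = 0.65; fold change = 2^-0.65 = 0.637
Smad10: ΔΔCt = (26.81−15.87) − (24.44−16.61) = 10.94 − 7.83 = 3.11; fold change = 2^-3.11 = 0.116
Serp4 has the largest |ΔΔCt| = 4.38.

0.048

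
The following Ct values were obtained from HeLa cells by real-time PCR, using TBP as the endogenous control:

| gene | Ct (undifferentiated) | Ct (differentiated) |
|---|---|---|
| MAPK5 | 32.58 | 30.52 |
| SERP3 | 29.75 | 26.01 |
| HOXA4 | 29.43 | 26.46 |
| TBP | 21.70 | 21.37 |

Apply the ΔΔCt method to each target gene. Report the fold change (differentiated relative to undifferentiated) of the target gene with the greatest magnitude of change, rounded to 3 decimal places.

10.629

MAPK5: ΔΔCt = (30.52−21.37) − (32.58−21.70) = 9.15 − 10.88 = -1.73; fold change = 2^1.73 = 3.317
SERP3: ΔΔCt = (26.01−21.37) − (29.75−21.70) = 4.64 − 8.05 = -3.41; fold change = 2^3.41 = 10.629
HOXA4: ΔΔCt = (26.46−21.37) − (29.43−21.70) = 5.09 − 7.73 = -2.64; fold change = 2^2.64 = 6.233
SERP3 has the largest |ΔΔCt| = 3.41.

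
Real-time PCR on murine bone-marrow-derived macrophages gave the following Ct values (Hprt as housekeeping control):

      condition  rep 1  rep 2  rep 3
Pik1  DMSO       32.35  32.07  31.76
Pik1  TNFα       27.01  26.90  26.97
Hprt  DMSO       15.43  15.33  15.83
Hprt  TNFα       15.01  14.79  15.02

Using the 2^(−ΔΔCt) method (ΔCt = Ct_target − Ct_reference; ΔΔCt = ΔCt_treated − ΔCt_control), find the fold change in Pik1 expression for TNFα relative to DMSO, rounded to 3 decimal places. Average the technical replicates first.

Mean Ct: Pik1 DMSO 32.060; Pik1 TNFα 26.960; Hprt DMSO 15.530; Hprt TNFα 14.940
ΔCt(DMSO) = 32.060 − 15.530 = 16.530
ΔCt(TNFα) = 26.960 − 14.940 = 12.020
ΔΔCt = 12.020 − 16.530 = -4.510
Fold change = 2^(−(-4.510)) = 2^4.510 = 22.7848

22.785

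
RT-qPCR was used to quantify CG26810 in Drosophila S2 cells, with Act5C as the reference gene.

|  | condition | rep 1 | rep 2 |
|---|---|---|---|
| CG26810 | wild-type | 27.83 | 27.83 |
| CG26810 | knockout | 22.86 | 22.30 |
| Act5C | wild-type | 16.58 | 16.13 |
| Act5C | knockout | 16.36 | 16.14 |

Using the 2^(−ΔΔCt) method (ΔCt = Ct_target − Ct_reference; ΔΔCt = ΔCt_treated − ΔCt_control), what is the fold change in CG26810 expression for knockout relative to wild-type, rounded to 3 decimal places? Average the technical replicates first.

35.383

Mean Ct: CG26810 wild-type 27.830; CG26810 knockout 22.580; Act5C wild-type 16.355; Act5C knockout 16.250
ΔCt(wild-type) = 27.830 − 16.355 = 11.475
ΔCt(knockout) = 22.580 − 16.250 = 6.330
ΔΔCt = 6.330 − 11.475 = -5.145
Fold change = 2^(−(-5.145)) = 2^5.145 = 35.3834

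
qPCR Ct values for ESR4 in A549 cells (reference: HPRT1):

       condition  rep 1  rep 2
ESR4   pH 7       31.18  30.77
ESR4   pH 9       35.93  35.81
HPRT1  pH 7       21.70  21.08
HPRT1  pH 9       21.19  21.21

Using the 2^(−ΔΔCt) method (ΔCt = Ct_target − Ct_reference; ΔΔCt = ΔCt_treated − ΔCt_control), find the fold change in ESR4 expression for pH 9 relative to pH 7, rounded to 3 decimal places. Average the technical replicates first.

Mean Ct: ESR4 pH 7 30.975; ESR4 pH 9 35.870; HPRT1 pH 7 21.390; HPRT1 pH 9 21.200
ΔCt(pH 7) = 30.975 − 21.390 = 9.585
ΔCt(pH 9) = 35.870 − 21.200 = 14.670
ΔΔCt = 14.670 − 9.585 = 5.085
Fold change = 2^(−5.085) = 0.0295

0.029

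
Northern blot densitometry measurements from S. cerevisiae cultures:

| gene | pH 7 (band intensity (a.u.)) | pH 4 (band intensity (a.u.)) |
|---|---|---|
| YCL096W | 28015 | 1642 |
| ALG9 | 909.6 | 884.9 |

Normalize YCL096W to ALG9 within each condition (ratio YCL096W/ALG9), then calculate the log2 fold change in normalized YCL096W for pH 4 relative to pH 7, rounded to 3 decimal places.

-4.053

YCL096W/ALG9 (pH 7) = 28015 / 909.6 = 30.799
YCL096W/ALG9 (pH 4) = 1642 / 884.9 = 1.8556
Fold change = 1.8556 / 30.799 = 0.0602
log2(0.0602) = -4.0530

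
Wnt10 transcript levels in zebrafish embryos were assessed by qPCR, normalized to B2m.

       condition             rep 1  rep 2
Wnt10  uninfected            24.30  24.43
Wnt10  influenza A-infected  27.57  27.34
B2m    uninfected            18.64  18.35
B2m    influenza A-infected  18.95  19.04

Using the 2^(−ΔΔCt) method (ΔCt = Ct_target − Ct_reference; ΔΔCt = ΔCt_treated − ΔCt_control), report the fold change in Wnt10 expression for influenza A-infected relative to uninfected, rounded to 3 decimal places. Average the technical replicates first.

0.166

Mean Ct: Wnt10 uninfected 24.365; Wnt10 influenza A-infected 27.455; B2m uninfected 18.495; B2m influenza A-infected 18.995
ΔCt(uninfected) = 24.365 − 18.495 = 5.870
ΔCt(influenza A-infected) = 27.455 − 18.995 = 8.460
ΔΔCt = 8.460 − 5.870 = 2.590
Fold change = 2^(−2.590) = 0.1661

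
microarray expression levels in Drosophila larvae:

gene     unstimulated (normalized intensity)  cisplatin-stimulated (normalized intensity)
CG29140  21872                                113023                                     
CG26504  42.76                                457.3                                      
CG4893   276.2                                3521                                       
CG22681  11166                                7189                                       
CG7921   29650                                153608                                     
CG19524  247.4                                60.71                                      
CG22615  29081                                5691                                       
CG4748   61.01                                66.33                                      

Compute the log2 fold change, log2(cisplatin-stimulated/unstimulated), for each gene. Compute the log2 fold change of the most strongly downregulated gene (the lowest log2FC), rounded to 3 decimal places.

log2(113023/21872) = 2.369  (CG29140)
log2(457.3/42.76) = 3.419  (CG26504)
log2(3521/276.2) = 3.672  (CG4893)
log2(7189/11166) = -0.635  (CG22681)
log2(153608/29650) = 2.373  (CG7921)
log2(60.71/247.4) = -2.027  (CG19524)
log2(5691/29081) = -2.353  (CG22615)
log2(66.33/61.01) = 0.121  (CG4748)
CG22615 is most strongly downregulated.

-2.353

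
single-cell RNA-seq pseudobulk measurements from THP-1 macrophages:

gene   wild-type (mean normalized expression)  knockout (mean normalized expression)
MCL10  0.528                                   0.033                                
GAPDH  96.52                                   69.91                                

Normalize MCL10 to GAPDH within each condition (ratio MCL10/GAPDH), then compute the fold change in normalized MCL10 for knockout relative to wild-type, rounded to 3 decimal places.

MCL10/GAPDH (wild-type) = 0.528 / 96.52 = 0.0054704
MCL10/GAPDH (knockout) = 0.033 / 69.91 = 0.00047204
Fold change = 0.00047204 / 0.0054704 = 0.0863

0.086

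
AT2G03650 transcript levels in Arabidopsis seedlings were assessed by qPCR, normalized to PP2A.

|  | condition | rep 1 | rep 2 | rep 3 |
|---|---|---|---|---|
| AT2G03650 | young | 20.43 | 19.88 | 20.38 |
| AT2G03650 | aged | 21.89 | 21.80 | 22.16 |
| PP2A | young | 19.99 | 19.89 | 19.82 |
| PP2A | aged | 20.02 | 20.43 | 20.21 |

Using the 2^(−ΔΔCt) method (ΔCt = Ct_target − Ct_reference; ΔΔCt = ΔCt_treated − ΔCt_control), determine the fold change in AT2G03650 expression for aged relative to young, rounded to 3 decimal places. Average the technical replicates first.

0.379

Mean Ct: AT2G03650 young 20.230; AT2G03650 aged 21.950; PP2A young 19.900; PP2A aged 20.220
ΔCt(young) = 20.230 − 19.900 = 0.330
ΔCt(aged) = 21.950 − 20.220 = 1.730
ΔΔCt = 1.730 − 0.330 = 1.400
Fold change = 2^(−1.400) = 0.3789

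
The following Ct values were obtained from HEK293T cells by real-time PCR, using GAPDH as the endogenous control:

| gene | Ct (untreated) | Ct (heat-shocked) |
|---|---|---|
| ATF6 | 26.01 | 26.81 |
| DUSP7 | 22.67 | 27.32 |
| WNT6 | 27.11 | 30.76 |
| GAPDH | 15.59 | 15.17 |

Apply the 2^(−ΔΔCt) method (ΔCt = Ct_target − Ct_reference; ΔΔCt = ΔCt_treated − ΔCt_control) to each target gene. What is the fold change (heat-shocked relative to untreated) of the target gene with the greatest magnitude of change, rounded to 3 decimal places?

0.030

ATF6: ΔΔCt = (26.81−15.17) − (26.01−15.59) = 11.64 − 10.42 = 1.22; fold change = 2^-1.22 = 0.429
DUSP7: ΔΔCt = (27.32−15.17) − (22.67−15.59) = 12.15 − 7.08 = 5.07; fold change = 2^-5.07 = 0.030
WNT6: ΔΔCt = (30.76−15.17) − (27.11−15.59) = 15.59 − 11.52 = 4.07; fold change = 2^-4.07 = 0.060
DUSP7 has the largest |ΔΔCt| = 5.07.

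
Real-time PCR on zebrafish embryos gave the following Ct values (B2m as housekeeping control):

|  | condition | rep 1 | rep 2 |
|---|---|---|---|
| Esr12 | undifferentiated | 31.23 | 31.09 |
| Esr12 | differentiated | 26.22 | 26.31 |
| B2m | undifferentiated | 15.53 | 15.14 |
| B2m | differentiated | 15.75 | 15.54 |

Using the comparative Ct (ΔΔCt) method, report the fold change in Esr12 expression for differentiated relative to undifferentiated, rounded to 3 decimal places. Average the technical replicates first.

Mean Ct: Esr12 undifferentiated 31.160; Esr12 differentiated 26.265; B2m undifferentiated 15.335; B2m differentiated 15.645
ΔCt(undifferentiated) = 31.160 − 15.335 = 15.825
ΔCt(differentiated) = 26.265 − 15.645 = 10.620
ΔΔCt = 10.620 − 15.825 = -5.205
Fold change = 2^(−(-5.205)) = 2^5.205 = 36.8860

36.886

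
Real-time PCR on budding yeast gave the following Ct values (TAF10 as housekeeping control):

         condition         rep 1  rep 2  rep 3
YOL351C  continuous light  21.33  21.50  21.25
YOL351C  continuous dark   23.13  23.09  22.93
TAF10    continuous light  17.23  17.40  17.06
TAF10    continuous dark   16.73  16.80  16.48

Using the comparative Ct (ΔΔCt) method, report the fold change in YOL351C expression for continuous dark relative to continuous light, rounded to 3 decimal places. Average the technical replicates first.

Mean Ct: YOL351C continuous light 21.360; YOL351C continuous dark 23.050; TAF10 continuous light 17.230; TAF10 continuous dark 16.670
ΔCt(continuous light) = 21.360 − 17.230 = 4.130
ΔCt(continuous dark) = 23.050 − 16.670 = 6.380
ΔΔCt = 6.380 − 4.130 = 2.250
Fold change = 2^(−2.250) = 0.2102

0.210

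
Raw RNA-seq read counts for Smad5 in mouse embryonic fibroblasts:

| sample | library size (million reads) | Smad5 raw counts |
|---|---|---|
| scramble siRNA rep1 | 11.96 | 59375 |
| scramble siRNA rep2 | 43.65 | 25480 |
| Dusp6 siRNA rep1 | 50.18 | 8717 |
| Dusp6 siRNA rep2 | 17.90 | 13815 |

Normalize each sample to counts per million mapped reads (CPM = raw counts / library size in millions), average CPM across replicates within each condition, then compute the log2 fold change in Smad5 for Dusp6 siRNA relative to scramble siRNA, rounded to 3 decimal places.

-2.553

CPM(scramble siRNA rep1) = 59375 / 11.96 = 4964.4649
CPM(scramble siRNA rep2) = 25480 / 43.65 = 583.7342
CPM(Dusp6 siRNA rep1) = 8717 / 50.18 = 173.7146
CPM(Dusp6 siRNA rep2) = 13815 / 17.90 = 771.7877
mean CPM(scramble siRNA) = 2774.0996; mean CPM(Dusp6 siRNA) = 472.7512
Fold change = 472.7512 / 2774.0996 = 0.17042
log2(0.17042) = -2.5529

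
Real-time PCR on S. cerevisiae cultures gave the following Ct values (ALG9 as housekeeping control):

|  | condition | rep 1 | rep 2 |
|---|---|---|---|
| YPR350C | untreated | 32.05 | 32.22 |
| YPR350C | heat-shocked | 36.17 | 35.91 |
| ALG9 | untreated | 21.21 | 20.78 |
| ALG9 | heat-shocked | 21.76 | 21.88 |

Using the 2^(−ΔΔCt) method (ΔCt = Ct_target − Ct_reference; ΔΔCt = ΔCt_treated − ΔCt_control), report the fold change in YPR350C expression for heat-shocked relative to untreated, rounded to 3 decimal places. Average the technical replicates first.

0.118

Mean Ct: YPR350C untreated 32.135; YPR350C heat-shocked 36.040; ALG9 untreated 20.995; ALG9 heat-shocked 21.820
ΔCt(untreated) = 32.135 − 20.995 = 11.140
ΔCt(heat-shocked) = 36.040 − 21.820 = 14.220
ΔΔCt = 14.220 − 11.140 = 3.080
Fold change = 2^(−3.080) = 0.1183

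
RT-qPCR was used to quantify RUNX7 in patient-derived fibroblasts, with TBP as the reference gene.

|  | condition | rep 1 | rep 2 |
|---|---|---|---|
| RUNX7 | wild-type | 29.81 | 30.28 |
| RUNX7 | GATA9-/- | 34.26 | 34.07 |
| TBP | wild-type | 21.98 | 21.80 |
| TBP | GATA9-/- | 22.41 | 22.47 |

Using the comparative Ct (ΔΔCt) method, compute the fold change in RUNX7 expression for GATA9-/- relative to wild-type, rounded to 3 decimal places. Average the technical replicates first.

0.084

Mean Ct: RUNX7 wild-type 30.045; RUNX7 GATA9-/- 34.165; TBP wild-type 21.890; TBP GATA9-/- 22.440
ΔCt(wild-type) = 30.045 − 21.890 = 8.155
ΔCt(GATA9-/-) = 34.165 − 22.440 = 11.725
ΔΔCt = 11.725 − 8.155 = 3.570
Fold change = 2^(−3.570) = 0.0842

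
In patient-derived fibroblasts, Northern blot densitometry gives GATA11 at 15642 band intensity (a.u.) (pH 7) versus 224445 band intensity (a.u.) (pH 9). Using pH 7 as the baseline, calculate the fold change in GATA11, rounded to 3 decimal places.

Fold change = 224445 / 15642 = 14.3489
GATA11 is upregulated.

14.349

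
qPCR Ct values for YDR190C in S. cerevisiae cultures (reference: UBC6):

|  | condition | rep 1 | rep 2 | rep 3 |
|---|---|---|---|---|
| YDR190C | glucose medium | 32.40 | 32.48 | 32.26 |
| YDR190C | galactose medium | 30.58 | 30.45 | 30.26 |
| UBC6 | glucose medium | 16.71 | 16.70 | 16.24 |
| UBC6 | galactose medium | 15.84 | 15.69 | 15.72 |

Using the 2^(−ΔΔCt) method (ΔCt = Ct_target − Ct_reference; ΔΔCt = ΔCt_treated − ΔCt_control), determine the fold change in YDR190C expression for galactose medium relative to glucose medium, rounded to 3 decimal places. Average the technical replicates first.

2.219

Mean Ct: YDR190C glucose medium 32.380; YDR190C galactose medium 30.430; UBC6 glucose medium 16.550; UBC6 galactose medium 15.750
ΔCt(glucose medium) = 32.380 − 16.550 = 15.830
ΔCt(galactose medium) = 30.430 − 15.750 = 14.680
ΔΔCt = 14.680 − 15.830 = -1.150
Fold change = 2^(−(-1.150)) = 2^1.150 = 2.2191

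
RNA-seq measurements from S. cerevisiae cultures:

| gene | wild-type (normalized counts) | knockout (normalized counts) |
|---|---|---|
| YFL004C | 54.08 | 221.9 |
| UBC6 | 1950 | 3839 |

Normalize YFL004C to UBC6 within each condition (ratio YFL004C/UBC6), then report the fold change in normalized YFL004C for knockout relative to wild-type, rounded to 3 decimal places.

2.084

YFL004C/UBC6 (wild-type) = 54.08 / 1950 = 0.027733
YFL004C/UBC6 (knockout) = 221.9 / 3839 = 0.057802
Fold change = 0.057802 / 0.027733 = 2.0842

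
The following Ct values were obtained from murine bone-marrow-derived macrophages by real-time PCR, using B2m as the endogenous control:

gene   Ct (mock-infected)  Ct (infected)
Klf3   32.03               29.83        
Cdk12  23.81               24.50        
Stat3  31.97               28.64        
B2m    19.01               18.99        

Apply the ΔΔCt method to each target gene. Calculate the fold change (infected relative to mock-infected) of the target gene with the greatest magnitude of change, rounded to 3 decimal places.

Klf3: ΔΔCt = (29.83−18.99) − (32.03−19.01) = 10.84 − 13.02 = -2.18; fold change = 2^2.18 = 4.532
Cdk12: ΔΔCt = (24.50−18.99) − (23.81−19.01) = 5.51 − 4.80 = 0.71; fold change = 2^-0.71 = 0.611
Stat3: ΔΔCt = (28.64−18.99) − (31.97−19.01) = 9.65 − 12.96 = -3.31; fold change = 2^3.31 = 9.918
Stat3 has the largest |ΔΔCt| = 3.31.

9.918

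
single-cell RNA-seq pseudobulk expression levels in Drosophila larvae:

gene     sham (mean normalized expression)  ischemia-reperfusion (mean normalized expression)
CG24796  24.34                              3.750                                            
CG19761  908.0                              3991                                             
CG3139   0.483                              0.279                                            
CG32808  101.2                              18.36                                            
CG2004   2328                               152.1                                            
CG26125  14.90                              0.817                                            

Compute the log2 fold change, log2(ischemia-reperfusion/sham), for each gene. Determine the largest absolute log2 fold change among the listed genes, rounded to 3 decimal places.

4.189

log2(3.750/24.34) = -2.698  (CG24796)
log2(3991/908.0) = 2.136  (CG19761)
log2(0.279/0.483) = -0.792  (CG3139)
log2(18.36/101.2) = -2.463  (CG32808)
log2(152.1/2328) = -3.936  (CG2004)
log2(0.817/14.90) = -4.189  (CG26125)
The largest magnitude belongs to CG26125.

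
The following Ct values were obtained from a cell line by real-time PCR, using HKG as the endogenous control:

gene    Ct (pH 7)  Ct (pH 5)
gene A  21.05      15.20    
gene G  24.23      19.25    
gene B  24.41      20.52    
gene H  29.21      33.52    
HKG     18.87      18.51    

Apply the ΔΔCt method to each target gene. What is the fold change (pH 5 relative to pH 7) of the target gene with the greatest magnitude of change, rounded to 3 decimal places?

gene A: ΔΔCt = (15.20−18.51) − (21.05−18.87) = -3.31 − 2.18 = -5.49; fold change = 2^5.49 = 44.942
gene G: ΔΔCt = (19.25−18.51) − (24.23−18.87) = 0.74 − 5.36 = -4.62; fold change = 2^4.62 = 24.590
gene B: ΔΔCt = (20.52−18.51) − (24.41−18.87) = 2.01 − 5.54 = -3.53; fold change = 2^3.53 = 11.551
gene H: ΔΔCt = (33.52−18.51) − (29.21−18.87) = 15.01 − 10.34 = 4.67; fold change = 2^-4.67 = 0.039
gene A has the largest |ΔΔCt| = 5.49.

44.942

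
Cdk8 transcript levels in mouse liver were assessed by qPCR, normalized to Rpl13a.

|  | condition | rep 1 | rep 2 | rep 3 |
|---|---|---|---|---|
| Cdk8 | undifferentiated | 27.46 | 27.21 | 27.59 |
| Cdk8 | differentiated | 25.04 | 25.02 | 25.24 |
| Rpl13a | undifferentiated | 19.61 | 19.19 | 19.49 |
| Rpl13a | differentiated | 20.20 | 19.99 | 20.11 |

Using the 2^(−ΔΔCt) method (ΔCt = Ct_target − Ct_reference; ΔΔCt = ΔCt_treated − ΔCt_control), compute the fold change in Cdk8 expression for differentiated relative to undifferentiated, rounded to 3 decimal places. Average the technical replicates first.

7.945

Mean Ct: Cdk8 undifferentiated 27.420; Cdk8 differentiated 25.100; Rpl13a undifferentiated 19.430; Rpl13a differentiated 20.100
ΔCt(undifferentiated) = 27.420 − 19.430 = 7.990
ΔCt(differentiated) = 25.100 − 20.100 = 5.000
ΔΔCt = 5.000 − 7.990 = -2.990
Fold change = 2^(−(-2.990)) = 2^2.990 = 7.9447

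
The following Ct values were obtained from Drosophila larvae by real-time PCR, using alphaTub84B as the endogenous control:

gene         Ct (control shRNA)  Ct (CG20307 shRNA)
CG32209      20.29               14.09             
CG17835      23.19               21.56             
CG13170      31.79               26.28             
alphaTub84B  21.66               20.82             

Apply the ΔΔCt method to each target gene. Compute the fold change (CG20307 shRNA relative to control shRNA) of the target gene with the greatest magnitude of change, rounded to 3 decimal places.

41.070

CG32209: ΔΔCt = (14.09−20.82) − (20.29−21.66) = -6.73 − (-1.37) = -5.36; fold change = 2^5.36 = 41.070
CG17835: ΔΔCt = (21.56−20.82) − (23.19−21.66) = 0.74 − 1.53 = -0.79; fold change = 2^0.79 = 1.729
CG13170: ΔΔCt = (26.28−20.82) − (31.79−21.66) = 5.46 − 10.13 = -4.67; fold change = 2^4.67 = 25.457
CG32209 has the largest |ΔΔCt| = 5.36.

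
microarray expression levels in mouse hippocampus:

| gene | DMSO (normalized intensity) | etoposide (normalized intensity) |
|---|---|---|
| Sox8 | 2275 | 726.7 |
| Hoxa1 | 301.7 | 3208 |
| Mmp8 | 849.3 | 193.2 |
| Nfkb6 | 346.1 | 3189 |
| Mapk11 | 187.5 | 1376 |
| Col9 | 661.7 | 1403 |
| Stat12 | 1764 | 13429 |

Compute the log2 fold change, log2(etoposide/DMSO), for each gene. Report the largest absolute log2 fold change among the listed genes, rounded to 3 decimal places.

log2(726.7/2275) = -1.646  (Sox8)
log2(3208/301.7) = 3.410  (Hoxa1)
log2(193.2/849.3) = -2.136  (Mmp8)
log2(3189/346.1) = 3.204  (Nfkb6)
log2(1376/187.5) = 2.876  (Mapk11)
log2(1403/661.7) = 1.084  (Col9)
log2(13429/1764) = 2.928  (Stat12)
The largest magnitude belongs to Hoxa1.

3.410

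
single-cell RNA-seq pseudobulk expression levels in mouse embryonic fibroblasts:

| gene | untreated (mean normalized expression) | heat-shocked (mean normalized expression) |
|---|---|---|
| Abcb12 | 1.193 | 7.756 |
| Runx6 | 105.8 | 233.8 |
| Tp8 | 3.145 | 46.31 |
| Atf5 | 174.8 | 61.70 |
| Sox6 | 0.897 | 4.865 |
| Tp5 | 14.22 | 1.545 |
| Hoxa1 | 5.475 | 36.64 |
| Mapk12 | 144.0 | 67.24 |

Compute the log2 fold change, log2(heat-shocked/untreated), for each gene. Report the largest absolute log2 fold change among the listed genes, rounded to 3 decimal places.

log2(7.756/1.193) = 2.701  (Abcb12)
log2(233.8/105.8) = 1.144  (Runx6)
log2(46.31/3.145) = 3.880  (Tp8)
log2(61.70/174.8) = -1.502  (Atf5)
log2(4.865/0.897) = 2.439  (Sox6)
log2(1.545/14.22) = -3.202  (Tp5)
log2(36.64/5.475) = 2.742  (Hoxa1)
log2(67.24/144.0) = -1.099  (Mapk12)
The largest magnitude belongs to Tp8.

3.880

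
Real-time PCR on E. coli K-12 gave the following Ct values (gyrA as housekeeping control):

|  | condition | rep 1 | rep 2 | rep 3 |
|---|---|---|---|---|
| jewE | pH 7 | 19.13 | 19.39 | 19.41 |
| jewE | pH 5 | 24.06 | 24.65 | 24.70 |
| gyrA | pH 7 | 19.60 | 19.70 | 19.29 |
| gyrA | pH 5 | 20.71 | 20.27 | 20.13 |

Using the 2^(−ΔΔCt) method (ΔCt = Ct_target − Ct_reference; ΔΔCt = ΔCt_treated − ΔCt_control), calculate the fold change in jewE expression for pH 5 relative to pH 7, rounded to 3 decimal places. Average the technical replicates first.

Mean Ct: jewE pH 7 19.310; jewE pH 5 24.470; gyrA pH 7 19.530; gyrA pH 5 20.370
ΔCt(pH 7) = 19.310 − 19.530 = -0.220
ΔCt(pH 5) = 24.470 − 20.370 = 4.100
ΔΔCt = 4.100 − (-0.220) = 4.320
Fold change = 2^(−4.320) = 0.0501

0.050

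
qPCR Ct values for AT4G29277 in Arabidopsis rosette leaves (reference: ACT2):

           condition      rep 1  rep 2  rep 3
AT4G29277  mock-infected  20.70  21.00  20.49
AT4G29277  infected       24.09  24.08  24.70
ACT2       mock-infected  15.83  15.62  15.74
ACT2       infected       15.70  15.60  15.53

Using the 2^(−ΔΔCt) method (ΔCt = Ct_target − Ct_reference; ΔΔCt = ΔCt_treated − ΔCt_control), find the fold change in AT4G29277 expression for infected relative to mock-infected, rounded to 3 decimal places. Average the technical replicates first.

0.078

Mean Ct: AT4G29277 mock-infected 20.730; AT4G29277 infected 24.290; ACT2 mock-infected 15.730; ACT2 infected 15.610
ΔCt(mock-infected) = 20.730 − 15.730 = 5.000
ΔCt(infected) = 24.290 − 15.610 = 8.680
ΔΔCt = 8.680 − 5.000 = 3.680
Fold change = 2^(−3.680) = 0.0780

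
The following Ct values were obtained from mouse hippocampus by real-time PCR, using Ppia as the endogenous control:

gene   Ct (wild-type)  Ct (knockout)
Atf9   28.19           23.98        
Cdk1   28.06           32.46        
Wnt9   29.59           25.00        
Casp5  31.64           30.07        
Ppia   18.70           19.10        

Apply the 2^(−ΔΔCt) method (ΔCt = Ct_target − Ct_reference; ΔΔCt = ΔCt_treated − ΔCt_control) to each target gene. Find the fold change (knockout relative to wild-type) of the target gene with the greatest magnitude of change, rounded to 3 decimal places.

Atf9: ΔΔCt = (23.98−19.10) − (28.19−18.70) = 4.88 − 9.49 = -4.61; fold change = 2^4.61 = 24.420
Cdk1: ΔΔCt = (32.46−19.10) − (28.06−18.70) = 13.36 − 9.36 = 4.00; fold change = 2^-4.00 = 0.062
Wnt9: ΔΔCt = (25.00−19.10) − (29.59−18.70) = 5.90 − 10.89 = -4.99; fold change = 2^4.99 = 31.779
Casp5: ΔΔCt = (30.07−19.10) − (31.64−18.70) = 10.97 − 12.94 = -1.97; fold change = 2^1.97 = 3.918
Wnt9 has the largest |ΔΔCt| = 4.99.

31.779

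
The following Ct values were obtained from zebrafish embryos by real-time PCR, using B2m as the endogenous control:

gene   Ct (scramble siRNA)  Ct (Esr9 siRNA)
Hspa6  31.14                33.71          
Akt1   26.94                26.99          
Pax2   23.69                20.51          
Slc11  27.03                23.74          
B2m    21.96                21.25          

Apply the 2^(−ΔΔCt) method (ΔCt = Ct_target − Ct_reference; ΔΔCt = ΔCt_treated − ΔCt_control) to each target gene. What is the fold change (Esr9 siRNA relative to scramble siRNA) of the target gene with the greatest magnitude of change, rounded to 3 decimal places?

Hspa6: ΔΔCt = (33.71−21.25) − (31.14−21.96) = 12.46 − 9.18 = 3.28; fold change = 2^-3.28 = 0.103
Akt1: ΔΔCt = (26.99−21.25) − (26.94−21.96) = 5.74 − 4.98 = 0.76; fold change = 2^-0.76 = 0.590
Pax2: ΔΔCt = (20.51−21.25) − (23.69−21.96) = -0.74 − 1.73 = -2.47; fold change = 2^2.47 = 5.540
Slc11: ΔΔCt = (23.74−21.25) − (27.03−21.96) = 2.49 − 5.07 = -2.58; fold change = 2^2.58 = 5.979
Hspa6 has the largest |ΔΔCt| = 3.28.

0.103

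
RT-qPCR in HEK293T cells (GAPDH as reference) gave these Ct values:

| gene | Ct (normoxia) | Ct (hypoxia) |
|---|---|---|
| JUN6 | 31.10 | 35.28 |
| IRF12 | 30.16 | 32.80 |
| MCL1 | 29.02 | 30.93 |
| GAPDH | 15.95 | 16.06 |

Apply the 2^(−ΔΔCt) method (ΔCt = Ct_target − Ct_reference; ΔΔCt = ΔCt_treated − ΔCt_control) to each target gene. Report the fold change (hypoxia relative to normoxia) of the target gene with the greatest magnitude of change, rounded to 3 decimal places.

0.060

JUN6: ΔΔCt = (35.28−16.06) − (31.10−15.95) = 19.22 − 15.15 = 4.07; fold change = 2^-4.07 = 0.060
IRF12: ΔΔCt = (32.80−16.06) − (30.16−15.95) = 16.74 − 14.21 = 2.53; fold change = 2^-2.53 = 0.173
MCL1: ΔΔCt = (30.93−16.06) − (29.02−15.95) = 14.87 − 13.07 = 1.80; fold change = 2^-1.80 = 0.287
JUN6 has the largest |ΔΔCt| = 4.07.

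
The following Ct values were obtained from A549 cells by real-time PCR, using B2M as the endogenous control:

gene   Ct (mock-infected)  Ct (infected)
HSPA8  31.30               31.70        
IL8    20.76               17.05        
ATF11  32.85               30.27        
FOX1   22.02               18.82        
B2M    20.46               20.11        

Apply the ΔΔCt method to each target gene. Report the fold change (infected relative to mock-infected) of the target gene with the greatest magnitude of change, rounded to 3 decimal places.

HSPA8: ΔΔCt = (31.70−20.11) − (31.30−20.46) = 11.59 − 10.84 = 0.75; fold change = 2^-0.75 = 0.595
IL8: ΔΔCt = (17.05−20.11) − (20.76−20.46) = -3.06 − 0.30 = -3.36; fold change = 2^3.36 = 10.267
ATF11: ΔΔCt = (30.27−20.11) − (32.85−20.46) = 10.16 − 12.39 = -2.23; fold change = 2^2.23 = 4.691
FOX1: ΔΔCt = (18.82−20.11) − (22.02−20.46) = -1.29 − 1.56 = -2.85; fold change = 2^2.85 = 7.210
IL8 has the largest |ΔΔCt| = 3.36.

10.267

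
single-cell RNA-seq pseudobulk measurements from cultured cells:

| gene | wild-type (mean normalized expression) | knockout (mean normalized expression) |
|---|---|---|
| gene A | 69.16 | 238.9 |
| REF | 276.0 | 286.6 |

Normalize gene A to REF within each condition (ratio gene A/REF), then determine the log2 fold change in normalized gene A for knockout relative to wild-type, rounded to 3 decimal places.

gene A/REF (wild-type) = 69.16 / 276.0 = 0.25058
gene A/REF (knockout) = 238.9 / 286.6 = 0.83357
Fold change = 0.83357 / 0.25058 = 3.3266
log2(3.3266) = 1.7340

1.734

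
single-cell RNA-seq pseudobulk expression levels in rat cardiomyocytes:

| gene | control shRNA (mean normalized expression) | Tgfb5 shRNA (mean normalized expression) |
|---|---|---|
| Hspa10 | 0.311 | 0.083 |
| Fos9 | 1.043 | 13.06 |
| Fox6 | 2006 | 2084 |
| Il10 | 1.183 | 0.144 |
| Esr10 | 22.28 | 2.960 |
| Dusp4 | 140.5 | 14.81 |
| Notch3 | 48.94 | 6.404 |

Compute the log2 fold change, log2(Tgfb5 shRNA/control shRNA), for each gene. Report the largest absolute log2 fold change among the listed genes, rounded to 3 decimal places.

3.646

log2(0.083/0.311) = -1.906  (Hspa10)
log2(13.06/1.043) = 3.646  (Fos9)
log2(2084/2006) = 0.055  (Fox6)
log2(0.144/1.183) = -3.038  (Il10)
log2(2.960/22.28) = -2.912  (Esr10)
log2(14.81/140.5) = -3.246  (Dusp4)
log2(6.404/48.94) = -2.934  (Notch3)
The largest magnitude belongs to Fos9.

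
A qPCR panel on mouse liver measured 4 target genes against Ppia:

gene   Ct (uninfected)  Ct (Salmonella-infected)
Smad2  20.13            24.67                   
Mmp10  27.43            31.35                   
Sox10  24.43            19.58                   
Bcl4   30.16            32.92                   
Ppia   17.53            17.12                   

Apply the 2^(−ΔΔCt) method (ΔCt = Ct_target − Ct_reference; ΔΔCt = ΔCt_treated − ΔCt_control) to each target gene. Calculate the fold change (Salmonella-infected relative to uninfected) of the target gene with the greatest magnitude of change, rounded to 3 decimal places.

0.032

Smad2: ΔΔCt = (24.67−17.12) − (20.13−17.53) = 7.55 − 2.60 = 4.95; fold change = 2^-4.95 = 0.032
Mmp10: ΔΔCt = (31.35−17.12) − (27.43−17.53) = 14.23 − 9.90 = 4.33; fold change = 2^-4.33 = 0.050
Sox10: ΔΔCt = (19.58−17.12) − (24.43−17.53) = 2.46 − 6.90 = -4.44; fold change = 2^4.44 = 21.706
Bcl4: ΔΔCt = (32.92−17.12) − (30.16−17.53) = 15.80 − 12.63 = 3.17; fold change = 2^-3.17 = 0.111
Smad2 has the largest |ΔΔCt| = 4.95.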